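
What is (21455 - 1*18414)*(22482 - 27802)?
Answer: -16178120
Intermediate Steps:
(21455 - 1*18414)*(22482 - 27802) = (21455 - 18414)*(-5320) = 3041*(-5320) = -16178120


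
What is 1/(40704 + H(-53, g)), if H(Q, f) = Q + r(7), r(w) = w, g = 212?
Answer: 1/40658 ≈ 2.4595e-5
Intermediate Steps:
H(Q, f) = 7 + Q (H(Q, f) = Q + 7 = 7 + Q)
1/(40704 + H(-53, g)) = 1/(40704 + (7 - 53)) = 1/(40704 - 46) = 1/40658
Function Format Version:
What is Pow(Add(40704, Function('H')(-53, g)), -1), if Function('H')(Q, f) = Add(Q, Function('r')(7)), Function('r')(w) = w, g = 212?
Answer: Rational(1, 40658) ≈ 2.4595e-5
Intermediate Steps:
Function('H')(Q, f) = Add(7, Q) (Function('H')(Q, f) = Add(Q, 7) = Add(7, Q))
Pow(Add(40704, Function('H')(-53, g)), -1) = Pow(Add(40704, Add(7, -53)), -1) = Pow(Add(40704, -46), -1) = Pow(40658, -1) = Rational(1, 40658)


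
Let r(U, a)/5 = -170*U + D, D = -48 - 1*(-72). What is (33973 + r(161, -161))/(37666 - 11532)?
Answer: -102757/26134 ≈ -3.9319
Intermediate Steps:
D = 24 (D = -48 + 72 = 24)
r(U, a) = 120 - 850*U (r(U, a) = 5*(-170*U + 24) = 5*(24 - 170*U) = 120 - 850*U)
(33973 + r(161, -161))/(37666 - 11532) = (33973 + (120 - 850*161))/(37666 - 11532) = (33973 + (120 - 136850))/26134 = (33973 - 136730)*(1/26134) = -102757*1/26134 = -102757/26134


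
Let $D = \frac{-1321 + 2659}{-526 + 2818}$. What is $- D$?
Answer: $- \frac{223}{382} \approx -0.58377$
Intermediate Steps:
$D = \frac{223}{382}$ ($D = \frac{1338}{2292} = 1338 \cdot \frac{1}{2292} = \frac{223}{382} \approx 0.58377$)
$- D = \left(-1\right) \frac{223}{382} = - \frac{223}{382}$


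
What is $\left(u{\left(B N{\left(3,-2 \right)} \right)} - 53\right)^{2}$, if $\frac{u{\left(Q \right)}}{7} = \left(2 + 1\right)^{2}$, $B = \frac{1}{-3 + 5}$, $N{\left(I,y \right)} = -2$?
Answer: $100$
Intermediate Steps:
$B = \frac{1}{2} \approx 0.5$
$u{\left(Q \right)} = 63$ ($u{\left(Q \right)} = 7 \left(2 + 1\right)^{2} = 7 \cdot 3^{2} = 7 \cdot 9 = 63$)
$\left(u{\left(B N{\left(3,-2 \right)} \right)} - 53\right)^{2} = \left(63 - 53\right)^{2} = 10^{2} = 100$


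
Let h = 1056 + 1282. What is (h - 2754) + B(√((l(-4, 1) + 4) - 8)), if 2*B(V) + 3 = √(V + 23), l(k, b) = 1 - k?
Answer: -835/2 + √6 ≈ -415.05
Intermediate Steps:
h = 2338
B(V) = -3/2 + √(23 + V)/2 (B(V) = -3/2 + √(V + 23)/2 = -3/2 + √(23 + V)/2)
(h - 2754) + B(√((l(-4, 1) + 4) - 8)) = (2338 - 2754) + (-3/2 + √(23 + √(((1 - 1*(-4)) + 4) - 8))/2) = -416 + (-3/2 + √(23 + √(((1 + 4) + 4) - 8))/2) = -416 + (-3/2 + √(23 + √((5 + 4) - 8))/2) = -416 + (-3/2 + √(23 + √(9 - 8))/2) = -416 + (-3/2 + √(23 + √1)/2) = -416 + (-3/2 + √(23 + 1)/2) = -416 + (-3/2 + √24/2) = -416 + (-3/2 + (2*√6)/2) = -416 + (-3/2 + √6) = -835/2 + √6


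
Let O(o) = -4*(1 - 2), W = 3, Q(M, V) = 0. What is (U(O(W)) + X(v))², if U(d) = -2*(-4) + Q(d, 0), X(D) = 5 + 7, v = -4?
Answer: 400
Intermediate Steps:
X(D) = 12
O(o) = 4 (O(o) = -4*(-1) = 4)
U(d) = 8 (U(d) = -2*(-4) + 0 = 8 + 0 = 8)
(U(O(W)) + X(v))² = (8 + 12)² = 20² = 400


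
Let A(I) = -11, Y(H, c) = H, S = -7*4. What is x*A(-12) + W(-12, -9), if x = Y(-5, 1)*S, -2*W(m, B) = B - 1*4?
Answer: -3067/2 ≈ -1533.5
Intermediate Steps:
S = -28
W(m, B) = 2 - B/2 (W(m, B) = -(B - 1*4)/2 = -(B - 4)/2 = -(-4 + B)/2 = 2 - B/2)
x = 140 (x = -5*(-28) = 140)
x*A(-12) + W(-12, -9) = 140*(-11) + (2 - ½*(-9)) = -1540 + (2 + 9/2) = -1540 + 13/2 = -3067/2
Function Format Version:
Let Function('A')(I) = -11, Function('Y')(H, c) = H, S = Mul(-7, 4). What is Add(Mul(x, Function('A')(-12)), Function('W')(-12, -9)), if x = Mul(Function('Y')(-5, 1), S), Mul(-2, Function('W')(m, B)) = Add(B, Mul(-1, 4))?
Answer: Rational(-3067, 2) ≈ -1533.5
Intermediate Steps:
S = -28
Function('W')(m, B) = Add(2, Mul(Rational(-1, 2), B)) (Function('W')(m, B) = Mul(Rational(-1, 2), Add(B, Mul(-1, 4))) = Mul(Rational(-1, 2), Add(B, -4)) = Mul(Rational(-1, 2), Add(-4, B)) = Add(2, Mul(Rational(-1, 2), B)))
x = 140 (x = Mul(-5, -28) = 140)
Add(Mul(x, Function('A')(-12)), Function('W')(-12, -9)) = Add(Mul(140, -11), Add(2, Mul(Rational(-1, 2), -9))) = Add(-1540, Add(2, Rational(9, 2))) = Add(-1540, Rational(13, 2)) = Rational(-3067, 2)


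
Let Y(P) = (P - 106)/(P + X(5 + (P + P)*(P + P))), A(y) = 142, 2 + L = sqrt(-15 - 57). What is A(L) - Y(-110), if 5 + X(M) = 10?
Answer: 4898/35 ≈ 139.94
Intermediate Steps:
L = -2 + 6*I*sqrt(2) (L = -2 + sqrt(-15 - 57) = -2 + sqrt(-72) = -2 + 6*I*sqrt(2) ≈ -2.0 + 8.4853*I)
X(M) = 5 (X(M) = -5 + 10 = 5)
Y(P) = (-106 + P)/(5 + P) (Y(P) = (P - 106)/(P + 5) = (-106 + P)/(5 + P))
A(L) - Y(-110) = 142 - (-106 - 110)/(5 - 110) = 142 - (-216)/(-105) = 142 - (-1)*(-216)/105 = 142 - 1*72/35 = 142 - 72/35 = 4898/35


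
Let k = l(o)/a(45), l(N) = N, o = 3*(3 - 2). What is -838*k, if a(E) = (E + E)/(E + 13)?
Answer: -24302/15 ≈ -1620.1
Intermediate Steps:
a(E) = 2*E/(13 + E) (a(E) = (2*E)/(13 + E) = 2*E/(13 + E))
o = 3 (o = 3*1 = 3)
k = 29/15 (k = 3/((2*45/(13 + 45))) = 3/((2*45/58)) = 3/((2*45*(1/58))) = 3/(45/29) = 3*(29/45) = 29/15 ≈ 1.9333)
-838*k = -838*29/15 = -24302/15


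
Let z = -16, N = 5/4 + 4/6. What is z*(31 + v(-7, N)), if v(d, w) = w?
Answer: -1580/3 ≈ -526.67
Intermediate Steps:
N = 23/12 (N = 5*(1/4) + 4*(1/6) = 5/4 + 2/3 = 23/12 ≈ 1.9167)
z*(31 + v(-7, N)) = -16*(31 + 23/12) = -16*395/12 = -1580/3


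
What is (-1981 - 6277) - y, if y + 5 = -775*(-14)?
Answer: -19103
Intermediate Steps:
y = 10845 (y = -5 - 775*(-14) = -5 + 10850 = 10845)
(-1981 - 6277) - y = (-1981 - 6277) - 1*10845 = -8258 - 10845 = -19103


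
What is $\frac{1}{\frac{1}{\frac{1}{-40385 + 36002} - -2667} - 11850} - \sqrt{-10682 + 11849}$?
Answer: $- \frac{11689460}{138520096617} - \sqrt{1167} \approx -34.161$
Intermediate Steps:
$\frac{1}{\frac{1}{\frac{1}{-40385 + 36002} - -2667} - 11850} - \sqrt{-10682 + 11849} = \frac{1}{\frac{1}{\frac{1}{-4383} + 2667} - 11850} - \sqrt{1167} = \frac{1}{\frac{1}{- \frac{1}{4383} + 2667} - 11850} - \sqrt{1167} = \frac{1}{\frac{1}{\frac{11689460}{4383}} - 11850} - \sqrt{1167} = \frac{1}{\frac{4383}{11689460} - 11850} - \sqrt{1167} = \frac{1}{- \frac{138520096617}{11689460}} - \sqrt{1167} = - \frac{11689460}{138520096617} - \sqrt{1167}$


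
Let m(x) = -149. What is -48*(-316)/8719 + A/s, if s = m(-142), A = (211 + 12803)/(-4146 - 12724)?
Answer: 79336533/45469585 ≈ 1.7448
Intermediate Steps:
A = -27/35 (A = 13014/(-16870) = 13014*(-1/16870) = -27/35 ≈ -0.77143)
s = -149
-48*(-316)/8719 + A/s = -48*(-316)/8719 - 27/35/(-149) = 15168*(1/8719) - 27/35*(-1/149) = 15168/8719 + 27/5215 = 79336533/45469585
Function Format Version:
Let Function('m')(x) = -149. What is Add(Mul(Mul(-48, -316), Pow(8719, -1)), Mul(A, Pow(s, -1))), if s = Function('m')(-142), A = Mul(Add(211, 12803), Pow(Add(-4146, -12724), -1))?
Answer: Rational(79336533, 45469585) ≈ 1.7448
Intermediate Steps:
A = Rational(-27, 35) (A = Mul(13014, Pow(-16870, -1)) = Mul(13014, Rational(-1, 16870)) = Rational(-27, 35) ≈ -0.77143)
s = -149
Add(Mul(Mul(-48, -316), Pow(8719, -1)), Mul(A, Pow(s, -1))) = Add(Mul(Mul(-48, -316), Pow(8719, -1)), Mul(Rational(-27, 35), Pow(-149, -1))) = Add(Mul(15168, Rational(1, 8719)), Mul(Rational(-27, 35), Rational(-1, 149))) = Add(Rational(15168, 8719), Rational(27, 5215)) = Rational(79336533, 45469585)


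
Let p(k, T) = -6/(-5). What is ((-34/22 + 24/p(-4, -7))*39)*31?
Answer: 245427/11 ≈ 22312.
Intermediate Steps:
p(k, T) = 6/5 (p(k, T) = -6*(-⅕) = 6/5)
((-34/22 + 24/p(-4, -7))*39)*31 = ((-34/22 + 24/(6/5))*39)*31 = ((-34*1/22 + 24*(⅚))*39)*31 = ((-17/11 + 20)*39)*31 = ((203/11)*39)*31 = (7917/11)*31 = 245427/11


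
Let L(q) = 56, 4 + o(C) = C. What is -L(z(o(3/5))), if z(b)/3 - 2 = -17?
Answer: -56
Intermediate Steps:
o(C) = -4 + C
z(b) = -45 (z(b) = 6 + 3*(-17) = 6 - 51 = -45)
-L(z(o(3/5))) = -1*56 = -56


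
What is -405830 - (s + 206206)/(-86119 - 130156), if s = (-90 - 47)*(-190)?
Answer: -87770651014/216275 ≈ -4.0583e+5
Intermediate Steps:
s = 26030 (s = -137*(-190) = 26030)
-405830 - (s + 206206)/(-86119 - 130156) = -405830 - (26030 + 206206)/(-86119 - 130156) = -405830 - 232236/(-216275) = -405830 - 232236*(-1)/216275 = -405830 - 1*(-232236/216275) = -405830 + 232236/216275 = -87770651014/216275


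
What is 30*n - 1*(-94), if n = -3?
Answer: 4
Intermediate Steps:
30*n - 1*(-94) = 30*(-3) - 1*(-94) = -90 + 94 = 4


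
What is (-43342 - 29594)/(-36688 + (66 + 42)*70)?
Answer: 9117/3641 ≈ 2.5040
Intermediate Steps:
(-43342 - 29594)/(-36688 + (66 + 42)*70) = -72936/(-36688 + 108*70) = -72936/(-36688 + 7560) = -72936/(-29128) = -72936*(-1/29128) = 9117/3641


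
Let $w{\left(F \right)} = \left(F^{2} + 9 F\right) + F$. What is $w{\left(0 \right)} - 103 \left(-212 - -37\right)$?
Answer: $18025$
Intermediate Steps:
$w{\left(F \right)} = F^{2} + 10 F$
$w{\left(0 \right)} - 103 \left(-212 - -37\right) = 0 \left(10 + 0\right) - 103 \left(-212 - -37\right) = 0 \cdot 10 - 103 \left(-212 + 37\right) = 0 - -18025 = 0 + 18025 = 18025$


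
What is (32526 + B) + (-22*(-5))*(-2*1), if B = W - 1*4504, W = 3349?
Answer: 31151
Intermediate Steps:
B = -1155 (B = 3349 - 1*4504 = 3349 - 4504 = -1155)
(32526 + B) + (-22*(-5))*(-2*1) = (32526 - 1155) + (-22*(-5))*(-2*1) = 31371 + 110*(-2) = 31371 - 220 = 31151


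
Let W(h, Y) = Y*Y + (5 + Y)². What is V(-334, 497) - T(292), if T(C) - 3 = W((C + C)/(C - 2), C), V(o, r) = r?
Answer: -172979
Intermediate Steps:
W(h, Y) = Y² + (5 + Y)²
T(C) = 3 + C² + (5 + C)² (T(C) = 3 + (C² + (5 + C)²) = 3 + C² + (5 + C)²)
V(-334, 497) - T(292) = 497 - (3 + 292² + (5 + 292)²) = 497 - (3 + 85264 + 297²) = 497 - (3 + 85264 + 88209) = 497 - 1*173476 = 497 - 173476 = -172979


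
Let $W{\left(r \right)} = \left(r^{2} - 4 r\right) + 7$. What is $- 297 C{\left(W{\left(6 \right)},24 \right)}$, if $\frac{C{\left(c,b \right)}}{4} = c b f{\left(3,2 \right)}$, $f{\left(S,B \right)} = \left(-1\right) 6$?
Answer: $3250368$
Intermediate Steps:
$f{\left(S,B \right)} = -6$
$W{\left(r \right)} = 7 + r^{2} - 4 r$
$C{\left(c,b \right)} = - 24 b c$ ($C{\left(c,b \right)} = 4 c b \left(-6\right) = 4 b c \left(-6\right) = 4 \left(- 6 b c\right) = - 24 b c$)
$- 297 C{\left(W{\left(6 \right)},24 \right)} = - 297 \left(\left(-24\right) 24 \left(7 + 6^{2} - 24\right)\right) = - 297 \left(\left(-24\right) 24 \left(7 + 36 - 24\right)\right) = - 297 \left(\left(-24\right) 24 \cdot 19\right) = \left(-297\right) \left(-10944\right) = 3250368$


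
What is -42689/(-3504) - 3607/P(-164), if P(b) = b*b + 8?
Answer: 47327747/3927984 ≈ 12.049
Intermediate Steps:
P(b) = 8 + b**2 (P(b) = b**2 + 8 = 8 + b**2)
-42689/(-3504) - 3607/P(-164) = -42689/(-3504) - 3607/(8 + (-164)**2) = -42689*(-1/3504) - 3607/(8 + 26896) = 42689/3504 - 3607/26904 = 47327747/3927984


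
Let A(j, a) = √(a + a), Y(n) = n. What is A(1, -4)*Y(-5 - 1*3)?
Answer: -16*I*√2 ≈ -22.627*I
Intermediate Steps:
A(j, a) = √2*√a (A(j, a) = √(2*a) = √2*√a)
A(1, -4)*Y(-5 - 1*3) = (√2*√(-4))*(-5 - 1*3) = (√2*(2*I))*(-5 - 3) = (2*I*√2)*(-8) = -16*I*√2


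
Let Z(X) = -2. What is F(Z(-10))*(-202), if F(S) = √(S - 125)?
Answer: -202*I*√127 ≈ -2276.4*I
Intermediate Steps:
F(S) = √(-125 + S)
F(Z(-10))*(-202) = √(-125 - 2)*(-202) = √(-127)*(-202) = (I*√127)*(-202) = -202*I*√127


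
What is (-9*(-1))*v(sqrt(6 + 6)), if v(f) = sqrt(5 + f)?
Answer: 9*sqrt(5 + 2*sqrt(3)) ≈ 26.184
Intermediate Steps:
(-9*(-1))*v(sqrt(6 + 6)) = (-9*(-1))*sqrt(5 + sqrt(6 + 6)) = 9*sqrt(5 + sqrt(12)) = 9*sqrt(5 + 2*sqrt(3))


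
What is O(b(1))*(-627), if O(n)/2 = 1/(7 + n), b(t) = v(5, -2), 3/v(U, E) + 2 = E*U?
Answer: -1672/9 ≈ -185.78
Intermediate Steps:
v(U, E) = 3/(-2 + E*U)
b(t) = -1/4 (b(t) = 3/(-2 - 2*5) = 3/(-2 - 10) = 3/(-12) = 3*(-1/12) = -1/4)
O(n) = 2/(7 + n)
O(b(1))*(-627) = (2/(7 - 1/4))*(-627) = (2/(27/4))*(-627) = (2*(4/27))*(-627) = (8/27)*(-627) = -1672/9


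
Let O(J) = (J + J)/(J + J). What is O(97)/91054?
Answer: 1/91054 ≈ 1.0982e-5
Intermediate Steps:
O(J) = 1 (O(J) = (2*J)/((2*J)) = (2*J)*(1/(2*J)) = 1)
O(97)/91054 = 1/91054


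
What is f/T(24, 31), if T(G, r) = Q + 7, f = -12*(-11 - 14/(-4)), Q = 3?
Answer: 9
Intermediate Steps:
f = 90 (f = -12*(-11 - 14*(-¼)) = -12*(-11 + 7/2) = -12*(-15/2) = 90)
T(G, r) = 10 (T(G, r) = 3 + 7 = 10)
f/T(24, 31) = 90/10 = 90*(⅒) = 9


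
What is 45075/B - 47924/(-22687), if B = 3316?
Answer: 1181532509/75230092 ≈ 15.706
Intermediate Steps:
45075/B - 47924/(-22687) = 45075/3316 - 47924/(-22687) = 45075*(1/3316) - 47924*(-1/22687) = 45075/3316 + 47924/22687 = 1181532509/75230092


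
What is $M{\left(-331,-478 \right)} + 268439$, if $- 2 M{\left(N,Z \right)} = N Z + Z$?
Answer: $189569$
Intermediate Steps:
$M{\left(N,Z \right)} = - \frac{Z}{2} - \frac{N Z}{2}$ ($M{\left(N,Z \right)} = - \frac{N Z + Z}{2} = - \frac{Z + N Z}{2} = - \frac{Z}{2} - \frac{N Z}{2}$)
$M{\left(-331,-478 \right)} + 268439 = \left(- \frac{1}{2}\right) \left(-478\right) \left(1 - 331\right) + 268439 = \left(- \frac{1}{2}\right) \left(-478\right) \left(-330\right) + 268439 = -78870 + 268439 = 189569$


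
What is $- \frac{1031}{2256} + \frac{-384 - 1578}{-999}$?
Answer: $\frac{125789}{83472} \approx 1.507$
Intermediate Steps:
$- \frac{1031}{2256} + \frac{-384 - 1578}{-999} = \left(-1031\right) \frac{1}{2256} - - \frac{218}{111} = - \frac{1031}{2256} + \frac{218}{111} = \frac{125789}{83472}$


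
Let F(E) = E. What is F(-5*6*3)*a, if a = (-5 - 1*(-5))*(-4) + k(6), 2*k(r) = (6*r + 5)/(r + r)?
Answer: -615/4 ≈ -153.75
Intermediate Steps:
k(r) = (5 + 6*r)/(4*r) (k(r) = ((6*r + 5)/(r + r))/2 = ((5 + 6*r)/((2*r)))/2 = ((5 + 6*r)*(1/(2*r)))/2 = ((5 + 6*r)/(2*r))/2 = (5 + 6*r)/(4*r))
a = 41/24 (a = (-5 - 1*(-5))*(-4) + (¼)*(5 + 6*6)/6 = (-5 + 5)*(-4) + (¼)*(⅙)*(5 + 36) = 0*(-4) + (¼)*(⅙)*41 = 0 + 41/24 = 41/24 ≈ 1.7083)
F(-5*6*3)*a = (-5*6*3)*(41/24) = -30*3*(41/24) = -90*41/24 = -615/4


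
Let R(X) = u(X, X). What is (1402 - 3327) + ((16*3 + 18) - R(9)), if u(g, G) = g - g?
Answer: -1859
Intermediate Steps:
u(g, G) = 0
R(X) = 0
(1402 - 3327) + ((16*3 + 18) - R(9)) = (1402 - 3327) + ((16*3 + 18) - 1*0) = -1925 + ((48 + 18) + 0) = -1925 + (66 + 0) = -1925 + 66 = -1859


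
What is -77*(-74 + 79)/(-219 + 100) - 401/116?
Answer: -437/1972 ≈ -0.22160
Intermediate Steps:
-77*(-74 + 79)/(-219 + 100) - 401/116 = -77/((-119/5)) - 401*1/116 = -77/((-119*1/5)) - 401/116 = -77/(-119/5) - 401/116 = -77*(-5/119) - 401/116 = 55/17 - 401/116 = -437/1972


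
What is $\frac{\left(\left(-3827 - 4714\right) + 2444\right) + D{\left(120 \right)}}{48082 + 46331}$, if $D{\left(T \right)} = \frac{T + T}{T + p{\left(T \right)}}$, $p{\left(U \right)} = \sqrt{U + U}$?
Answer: $- \frac{359603}{5570367} - \frac{4 \sqrt{15}}{5570367} \approx -0.064559$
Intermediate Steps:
$p{\left(U \right)} = \sqrt{2} \sqrt{U}$ ($p{\left(U \right)} = \sqrt{2 U} = \sqrt{2} \sqrt{U}$)
$D{\left(T \right)} = \frac{2 T}{T + \sqrt{2} \sqrt{T}}$ ($D{\left(T \right)} = \frac{T + T}{T + \sqrt{2} \sqrt{T}} = \frac{2 T}{T + \sqrt{2} \sqrt{T}}$)
$\frac{\left(\left(-3827 - 4714\right) + 2444\right) + D{\left(120 \right)}}{48082 + 46331} = \frac{\left(\left(-3827 - 4714\right) + 2444\right) + 2 \cdot 120 \frac{1}{120 + \sqrt{2} \sqrt{120}}}{48082 + 46331} = \frac{\left(-8541 + 2444\right) + 2 \cdot 120 \frac{1}{120 + \sqrt{2} \cdot 2 \sqrt{30}}}{94413} = \left(-6097 + 2 \cdot 120 \frac{1}{120 + 4 \sqrt{15}}\right) \frac{1}{94413} = \left(-6097 + \frac{240}{120 + 4 \sqrt{15}}\right) \frac{1}{94413} = - \frac{6097}{94413} + \frac{80}{31471 \left(120 + 4 \sqrt{15}\right)}$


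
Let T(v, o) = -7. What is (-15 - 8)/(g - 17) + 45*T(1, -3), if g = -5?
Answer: -6907/22 ≈ -313.95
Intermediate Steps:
(-15 - 8)/(g - 17) + 45*T(1, -3) = (-15 - 8)/(-5 - 17) + 45*(-7) = -23/(-22) - 315 = -23*(-1/22) - 315 = 23/22 - 315 = -6907/22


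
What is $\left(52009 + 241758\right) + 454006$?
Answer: $747773$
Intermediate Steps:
$\left(52009 + 241758\right) + 454006 = 293767 + 454006 = 747773$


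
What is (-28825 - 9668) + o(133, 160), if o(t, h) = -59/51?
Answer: -1963202/51 ≈ -38494.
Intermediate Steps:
o(t, h) = -59/51 (o(t, h) = -59*1/51 = -59/51)
(-28825 - 9668) + o(133, 160) = (-28825 - 9668) - 59/51 = -38493 - 59/51 = -1963202/51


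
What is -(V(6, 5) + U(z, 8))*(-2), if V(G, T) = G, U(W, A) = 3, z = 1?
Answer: 18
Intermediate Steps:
-(V(6, 5) + U(z, 8))*(-2) = -(6 + 3)*(-2) = -9*(-2) = -1*(-18) = 18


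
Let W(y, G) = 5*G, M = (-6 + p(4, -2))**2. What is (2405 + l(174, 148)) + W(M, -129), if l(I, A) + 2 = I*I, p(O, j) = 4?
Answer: 32034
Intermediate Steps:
l(I, A) = -2 + I**2 (l(I, A) = -2 + I*I = -2 + I**2)
M = 4 (M = (-6 + 4)**2 = (-2)**2 = 4)
(2405 + l(174, 148)) + W(M, -129) = (2405 + (-2 + 174**2)) + 5*(-129) = (2405 + (-2 + 30276)) - 645 = (2405 + 30274) - 645 = 32679 - 645 = 32034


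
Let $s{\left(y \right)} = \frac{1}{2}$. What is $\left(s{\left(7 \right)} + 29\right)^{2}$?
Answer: $\frac{3481}{4} \approx 870.25$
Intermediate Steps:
$s{\left(y \right)} = \frac{1}{2}$
$\left(s{\left(7 \right)} + 29\right)^{2} = \left(\frac{1}{2} + 29\right)^{2} = \left(\frac{59}{2}\right)^{2} = \frac{3481}{4}$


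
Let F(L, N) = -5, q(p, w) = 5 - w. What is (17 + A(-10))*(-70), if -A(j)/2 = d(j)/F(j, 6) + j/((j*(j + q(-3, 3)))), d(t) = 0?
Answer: -2415/2 ≈ -1207.5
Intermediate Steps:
A(j) = -2/(2 + j) (A(j) = -2*(0/(-5) + j/((j*(j + (5 - 1*3))))) = -2*(0*(-⅕) + j/((j*(j + (5 - 3))))) = -2*(0 + j/((j*(j + 2)))) = -2*(0 + j/((j*(2 + j)))) = -2*(0 + j*(1/(j*(2 + j)))) = -2*(0 + 1/(2 + j)) = -2/(2 + j))
(17 + A(-10))*(-70) = (17 - 2/(2 - 10))*(-70) = (17 - 2/(-8))*(-70) = (17 - 2*(-⅛))*(-70) = (17 + ¼)*(-70) = (69/4)*(-70) = -2415/2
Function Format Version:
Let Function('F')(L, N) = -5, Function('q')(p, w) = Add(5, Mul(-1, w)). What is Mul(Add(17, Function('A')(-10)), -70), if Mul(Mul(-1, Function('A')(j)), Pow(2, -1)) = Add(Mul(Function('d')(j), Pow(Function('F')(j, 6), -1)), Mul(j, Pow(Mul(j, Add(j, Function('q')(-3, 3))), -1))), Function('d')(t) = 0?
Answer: Rational(-2415, 2) ≈ -1207.5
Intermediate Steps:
Function('A')(j) = Mul(-2, Pow(Add(2, j), -1)) (Function('A')(j) = Mul(-2, Add(Mul(0, Pow(-5, -1)), Mul(j, Pow(Mul(j, Add(j, Add(5, Mul(-1, 3)))), -1)))) = Mul(-2, Add(Mul(0, Rational(-1, 5)), Mul(j, Pow(Mul(j, Add(j, Add(5, -3))), -1)))) = Mul(-2, Add(0, Mul(j, Pow(Mul(j, Add(j, 2)), -1)))) = Mul(-2, Add(0, Mul(j, Pow(Mul(j, Add(2, j)), -1)))) = Mul(-2, Add(0, Mul(j, Mul(Pow(j, -1), Pow(Add(2, j), -1))))) = Mul(-2, Add(0, Pow(Add(2, j), -1))) = Mul(-2, Pow(Add(2, j), -1)))
Mul(Add(17, Function('A')(-10)), -70) = Mul(Add(17, Mul(-2, Pow(Add(2, -10), -1))), -70) = Mul(Add(17, Mul(-2, Pow(-8, -1))), -70) = Mul(Add(17, Mul(-2, Rational(-1, 8))), -70) = Mul(Add(17, Rational(1, 4)), -70) = Mul(Rational(69, 4), -70) = Rational(-2415, 2)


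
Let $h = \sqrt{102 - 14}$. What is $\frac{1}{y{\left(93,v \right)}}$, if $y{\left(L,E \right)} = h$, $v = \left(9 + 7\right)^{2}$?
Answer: $\frac{\sqrt{22}}{44} \approx 0.1066$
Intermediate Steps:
$v = 256$ ($v = 16^{2} = 256$)
$h = 2 \sqrt{22}$ ($h = \sqrt{88} = 2 \sqrt{22} \approx 9.3808$)
$y{\left(L,E \right)} = 2 \sqrt{22}$
$\frac{1}{y{\left(93,v \right)}} = \frac{1}{2 \sqrt{22}} = \frac{\sqrt{22}}{44}$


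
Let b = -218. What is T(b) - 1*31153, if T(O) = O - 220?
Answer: -31591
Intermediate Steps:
T(O) = -220 + O
T(b) - 1*31153 = (-220 - 218) - 1*31153 = -438 - 31153 = -31591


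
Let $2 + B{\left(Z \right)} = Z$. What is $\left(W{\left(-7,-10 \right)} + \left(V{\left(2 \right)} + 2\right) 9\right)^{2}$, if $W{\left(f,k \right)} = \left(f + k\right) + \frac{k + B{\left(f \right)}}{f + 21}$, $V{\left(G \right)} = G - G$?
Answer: $\frac{25}{196} \approx 0.12755$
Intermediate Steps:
$B{\left(Z \right)} = -2 + Z$
$V{\left(G \right)} = 0$
$W{\left(f,k \right)} = f + k + \frac{-2 + f + k}{21 + f}$ ($W{\left(f,k \right)} = \left(f + k\right) + \frac{k + \left(-2 + f\right)}{f + 21} = \left(f + k\right) + \frac{-2 + f + k}{21 + f} = f + k + \frac{-2 + f + k}{21 + f}$)
$\left(W{\left(-7,-10 \right)} + \left(V{\left(2 \right)} + 2\right) 9\right)^{2} = \left(\frac{-2 + \left(-7\right)^{2} + 22 \left(-7\right) + 22 \left(-10\right) - -70}{21 - 7} + \left(0 + 2\right) 9\right)^{2} = \left(\frac{-2 + 49 - 154 - 220 + 70}{14} + 2 \cdot 9\right)^{2} = \left(\frac{1}{14} \left(-257\right) + 18\right)^{2} = \left(- \frac{257}{14} + 18\right)^{2} = \left(- \frac{5}{14}\right)^{2} = \frac{25}{196}$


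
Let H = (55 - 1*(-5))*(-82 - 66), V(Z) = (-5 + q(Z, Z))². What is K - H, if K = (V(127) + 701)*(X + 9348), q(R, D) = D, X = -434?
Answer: 138933570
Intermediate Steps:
V(Z) = (-5 + Z)²
H = -8880 (H = (55 + 5)*(-148) = 60*(-148) = -8880)
K = 138924690 (K = ((-5 + 127)² + 701)*(-434 + 9348) = (122² + 701)*8914 = (14884 + 701)*8914 = 15585*8914 = 138924690)
K - H = 138924690 - 1*(-8880) = 138924690 + 8880 = 138933570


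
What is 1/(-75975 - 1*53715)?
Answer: -1/129690 ≈ -7.7107e-6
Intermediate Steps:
1/(-75975 - 1*53715) = 1/(-75975 - 53715) = 1/(-129690) = -1/129690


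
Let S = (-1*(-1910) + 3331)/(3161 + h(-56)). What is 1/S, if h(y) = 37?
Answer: 1066/1747 ≈ 0.61019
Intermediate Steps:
S = 1747/1066 (S = (-1*(-1910) + 3331)/(3161 + 37) = (1910 + 3331)/3198 = 5241*(1/3198) = 1747/1066 ≈ 1.6388)
1/S = 1/(1747/1066) = 1066/1747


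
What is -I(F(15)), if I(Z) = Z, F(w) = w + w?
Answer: -30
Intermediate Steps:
F(w) = 2*w
-I(F(15)) = -2*15 = -1*30 = -30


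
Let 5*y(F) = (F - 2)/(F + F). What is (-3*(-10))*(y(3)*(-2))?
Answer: -2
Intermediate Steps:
y(F) = (-2 + F)/(10*F) (y(F) = ((F - 2)/(F + F))/5 = ((-2 + F)/((2*F)))/5 = ((-2 + F)*(1/(2*F)))/5 = ((-2 + F)/(2*F))/5 = (-2 + F)/(10*F))
(-3*(-10))*(y(3)*(-2)) = (-3*(-10))*(((⅒)*(-2 + 3)/3)*(-2)) = 30*(((⅒)*(⅓)*1)*(-2)) = 30*((1/30)*(-2)) = 30*(-1/15) = -2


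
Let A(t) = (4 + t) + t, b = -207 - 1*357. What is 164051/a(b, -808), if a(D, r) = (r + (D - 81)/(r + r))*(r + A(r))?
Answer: 66276604/789575215 ≈ 0.083940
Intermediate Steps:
b = -564 (b = -207 - 357 = -564)
A(t) = 4 + 2*t
a(D, r) = (4 + 3*r)*(r + (-81 + D)/(2*r)) (a(D, r) = (r + (D - 81)/(r + r))*(r + (4 + 2*r)) = (r + (-81 + D)/((2*r)))*(4 + 3*r) = (r + (-81 + D)*(1/(2*r)))*(4 + 3*r) = (r + (-81 + D)/(2*r))*(4 + 3*r) = (4 + 3*r)*(r + (-81 + D)/(2*r)))
164051/a(b, -808) = 164051/(-243/2 - 162/(-808) + 3*(-808)² + 4*(-808) + (3/2)*(-564) + 2*(-564)/(-808)) = 164051/(-243/2 - 162*(-1/808) + 3*652864 - 3232 - 846 + 2*(-564)*(-1/808)) = 164051/(-243/2 + 81/404 + 1958592 - 3232 - 846 + 141/101) = 164051/(789575215/404) = 164051*(404/789575215) = 66276604/789575215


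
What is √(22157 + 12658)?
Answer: √34815 ≈ 186.59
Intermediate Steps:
√(22157 + 12658) = √34815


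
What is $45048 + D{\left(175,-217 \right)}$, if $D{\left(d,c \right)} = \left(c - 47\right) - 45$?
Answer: $44739$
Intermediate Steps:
$D{\left(d,c \right)} = -92 + c$ ($D{\left(d,c \right)} = \left(-47 + c\right) - 45 = -92 + c$)
$45048 + D{\left(175,-217 \right)} = 45048 - 309 = 44739$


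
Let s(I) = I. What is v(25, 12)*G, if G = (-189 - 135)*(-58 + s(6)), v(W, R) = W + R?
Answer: 623376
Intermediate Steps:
v(W, R) = R + W
G = 16848 (G = (-189 - 135)*(-58 + 6) = -324*(-52) = 16848)
v(25, 12)*G = (12 + 25)*16848 = 37*16848 = 623376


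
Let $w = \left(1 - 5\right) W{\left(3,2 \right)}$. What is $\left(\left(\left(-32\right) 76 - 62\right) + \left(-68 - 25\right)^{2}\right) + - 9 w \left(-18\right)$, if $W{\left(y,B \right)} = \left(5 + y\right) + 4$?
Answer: $-1621$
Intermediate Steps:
$W{\left(y,B \right)} = 9 + y$
$w = -48$ ($w = \left(1 - 5\right) \left(9 + 3\right) = \left(-4\right) 12 = -48$)
$\left(\left(\left(-32\right) 76 - 62\right) + \left(-68 - 25\right)^{2}\right) + - 9 w \left(-18\right) = \left(\left(\left(-32\right) 76 - 62\right) + \left(-68 - 25\right)^{2}\right) + \left(-9\right) \left(-48\right) \left(-18\right) = \left(\left(-2432 - 62\right) + \left(-93\right)^{2}\right) + 432 \left(-18\right) = \left(-2494 + 8649\right) - 7776 = 6155 - 7776 = -1621$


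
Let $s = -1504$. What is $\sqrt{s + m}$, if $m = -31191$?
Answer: $i \sqrt{32695} \approx 180.82 i$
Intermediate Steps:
$\sqrt{s + m} = \sqrt{-1504 - 31191} = \sqrt{-32695} = i \sqrt{32695}$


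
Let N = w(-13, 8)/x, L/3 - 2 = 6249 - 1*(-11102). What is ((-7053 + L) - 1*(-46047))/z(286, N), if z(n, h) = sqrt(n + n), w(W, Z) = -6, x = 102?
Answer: 91053*sqrt(143)/286 ≈ 3807.1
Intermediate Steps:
L = 52059 (L = 6 + 3*(6249 - 1*(-11102)) = 6 + 3*(6249 + 11102) = 6 + 3*17351 = 6 + 52053 = 52059)
N = -1/17 (N = -6/102 = -6*1/102 = -1/17 ≈ -0.058824)
z(n, h) = sqrt(2)*sqrt(n) (z(n, h) = sqrt(2*n) = sqrt(2)*sqrt(n))
((-7053 + L) - 1*(-46047))/z(286, N) = ((-7053 + 52059) - 1*(-46047))/((sqrt(2)*sqrt(286))) = (45006 + 46047)/((2*sqrt(143))) = 91053*(sqrt(143)/286) = 91053*sqrt(143)/286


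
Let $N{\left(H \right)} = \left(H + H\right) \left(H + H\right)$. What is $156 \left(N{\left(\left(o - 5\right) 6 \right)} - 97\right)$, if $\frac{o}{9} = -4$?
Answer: $37746852$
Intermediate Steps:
$o = -36$ ($o = 9 \left(-4\right) = -36$)
$N{\left(H \right)} = 4 H^{2}$ ($N{\left(H \right)} = 2 H 2 H = 4 H^{2}$)
$156 \left(N{\left(\left(o - 5\right) 6 \right)} - 97\right) = 156 \left(4 \left(\left(-36 - 5\right) 6\right)^{2} - 97\right) = 156 \left(4 \left(\left(-41\right) 6\right)^{2} - 97\right) = 156 \left(4 \left(-246\right)^{2} - 97\right) = 156 \left(4 \cdot 60516 - 97\right) = 156 \left(242064 - 97\right) = 156 \cdot 241967 = 37746852$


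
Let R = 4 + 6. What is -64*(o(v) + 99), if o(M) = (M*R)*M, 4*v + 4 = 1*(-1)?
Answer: -7336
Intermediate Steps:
v = -5/4 (v = -1 + (1*(-1))/4 = -1 + (¼)*(-1) = -1 - ¼ = -5/4 ≈ -1.2500)
R = 10
o(M) = 10*M² (o(M) = (M*10)*M = (10*M)*M = 10*M²)
-64*(o(v) + 99) = -64*(10*(-5/4)² + 99) = -64*(10*(25/16) + 99) = -64*(125/8 + 99) = -64*917/8 = -7336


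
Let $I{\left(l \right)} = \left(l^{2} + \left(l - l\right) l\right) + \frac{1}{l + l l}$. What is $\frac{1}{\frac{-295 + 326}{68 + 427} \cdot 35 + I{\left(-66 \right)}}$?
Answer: $\frac{12870}{56089933} \approx 0.00022945$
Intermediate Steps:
$I{\left(l \right)} = l^{2} + \frac{1}{l + l^{2}}$ ($I{\left(l \right)} = \left(l^{2} + 0 l\right) + \frac{1}{l + l^{2}} = \left(l^{2} + 0\right) + \frac{1}{l + l^{2}} = l^{2} + \frac{1}{l + l^{2}}$)
$\frac{1}{\frac{-295 + 326}{68 + 427} \cdot 35 + I{\left(-66 \right)}} = \frac{1}{\frac{-295 + 326}{68 + 427} \cdot 35 + \frac{1 + \left(-66\right)^{3} + \left(-66\right)^{4}}{\left(-66\right) \left(1 - 66\right)}} = \frac{1}{\frac{31}{495} \cdot 35 - \frac{1 - 287496 + 18974736}{66 \left(-65\right)}} = \frac{1}{31 \cdot \frac{1}{495} \cdot 35 - \left(- \frac{1}{4290}\right) 18687241} = \frac{1}{\frac{31}{495} \cdot 35 + \frac{18687241}{4290}} = \frac{1}{\frac{217}{99} + \frac{18687241}{4290}} = \frac{1}{\frac{56089933}{12870}} = \frac{12870}{56089933}$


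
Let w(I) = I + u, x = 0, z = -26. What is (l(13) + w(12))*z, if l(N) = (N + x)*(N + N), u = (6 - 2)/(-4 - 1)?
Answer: -45396/5 ≈ -9079.2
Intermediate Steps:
u = -4/5 (u = 4/(-5) = 4*(-1/5) = -4/5 ≈ -0.80000)
l(N) = 2*N**2 (l(N) = (N + 0)*(N + N) = N*(2*N) = 2*N**2)
w(I) = -4/5 + I (w(I) = I - 4/5 = -4/5 + I)
(l(13) + w(12))*z = (2*13**2 + (-4/5 + 12))*(-26) = (2*169 + 56/5)*(-26) = (338 + 56/5)*(-26) = (1746/5)*(-26) = -45396/5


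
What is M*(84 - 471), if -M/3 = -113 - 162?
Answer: -319275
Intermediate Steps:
M = 825 (M = -3*(-113 - 162) = -3*(-275) = 825)
M*(84 - 471) = 825*(84 - 471) = 825*(-387) = -319275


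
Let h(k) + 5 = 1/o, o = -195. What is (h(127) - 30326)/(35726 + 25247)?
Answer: -537686/1080885 ≈ -0.49745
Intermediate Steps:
h(k) = -976/195 (h(k) = -5 + 1/(-195) = -5 - 1/195 = -976/195)
(h(127) - 30326)/(35726 + 25247) = (-976/195 - 30326)/(35726 + 25247) = -5914546/195/60973 = -5914546/195*1/60973 = -537686/1080885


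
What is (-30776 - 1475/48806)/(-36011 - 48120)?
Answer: 1502054931/4106097586 ≈ 0.36581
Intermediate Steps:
(-30776 - 1475/48806)/(-36011 - 48120) = (-30776 - 1475*1/48806)/(-84131) = (-30776 - 1475/48806)*(-1/84131) = -1502054931/48806*(-1/84131) = 1502054931/4106097586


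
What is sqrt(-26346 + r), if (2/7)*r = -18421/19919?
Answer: I*sqrt(41817984255010)/39838 ≈ 162.32*I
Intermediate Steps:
r = -128947/39838 (r = 7*(-18421/19919)/2 = 7*(-18421*1/19919)/2 = (7/2)*(-18421/19919) = -128947/39838 ≈ -3.2368)
sqrt(-26346 + r) = sqrt(-26346 - 128947/39838) = sqrt(-1049700895/39838) = I*sqrt(41817984255010)/39838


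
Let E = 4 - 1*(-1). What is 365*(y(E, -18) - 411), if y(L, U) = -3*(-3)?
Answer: -146730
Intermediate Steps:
E = 5 (E = 4 + 1 = 5)
y(L, U) = 9
365*(y(E, -18) - 411) = 365*(9 - 411) = 365*(-402) = -146730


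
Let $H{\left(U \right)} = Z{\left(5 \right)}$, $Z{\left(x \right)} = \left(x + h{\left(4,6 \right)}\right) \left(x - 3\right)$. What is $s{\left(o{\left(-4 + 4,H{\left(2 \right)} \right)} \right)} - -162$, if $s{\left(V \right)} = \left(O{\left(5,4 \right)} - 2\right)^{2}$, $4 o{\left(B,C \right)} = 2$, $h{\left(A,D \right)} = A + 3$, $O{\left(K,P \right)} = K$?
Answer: $171$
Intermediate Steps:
$h{\left(A,D \right)} = 3 + A$
$Z{\left(x \right)} = \left(-3 + x\right) \left(7 + x\right)$ ($Z{\left(x \right)} = \left(x + \left(3 + 4\right)\right) \left(x - 3\right) = \left(x + 7\right) \left(-3 + x\right) = \left(7 + x\right) \left(-3 + x\right) = \left(-3 + x\right) \left(7 + x\right)$)
$H{\left(U \right)} = 24$ ($H{\left(U \right)} = -21 + 5^{2} + 4 \cdot 5 = -21 + 25 + 20 = 24$)
$o{\left(B,C \right)} = \frac{1}{2}$ ($o{\left(B,C \right)} = \frac{1}{4} \cdot 2 = \frac{1}{2}$)
$s{\left(V \right)} = 9$ ($s{\left(V \right)} = \left(5 - 2\right)^{2} = 3^{2} = 9$)
$s{\left(o{\left(-4 + 4,H{\left(2 \right)} \right)} \right)} - -162 = 9 - -162 = 9 + 162 = 171$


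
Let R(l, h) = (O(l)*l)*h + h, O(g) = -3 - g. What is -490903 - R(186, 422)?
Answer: 14343663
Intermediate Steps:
R(l, h) = h + h*l*(-3 - l) (R(l, h) = ((-3 - l)*l)*h + h = (l*(-3 - l))*h + h = h*l*(-3 - l) + h = h + h*l*(-3 - l))
-490903 - R(186, 422) = -490903 - (-1)*422*(-1 + 186*(3 + 186)) = -490903 - (-1)*422*(-1 + 186*189) = -490903 - (-1)*422*(-1 + 35154) = -490903 - (-1)*422*35153 = -490903 - 1*(-14834566) = -490903 + 14834566 = 14343663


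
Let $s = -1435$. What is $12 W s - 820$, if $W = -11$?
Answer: $188600$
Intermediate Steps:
$12 W s - 820 = 12 \left(-11\right) \left(-1435\right) - 820 = \left(-132\right) \left(-1435\right) - 820 = 189420 - 820 = 188600$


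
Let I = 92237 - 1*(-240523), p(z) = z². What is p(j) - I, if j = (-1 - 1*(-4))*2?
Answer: -332724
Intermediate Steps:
j = 6 (j = (-1 + 4)*2 = 3*2 = 6)
I = 332760 (I = 92237 + 240523 = 332760)
p(j) - I = 6² - 1*332760 = 36 - 332760 = -332724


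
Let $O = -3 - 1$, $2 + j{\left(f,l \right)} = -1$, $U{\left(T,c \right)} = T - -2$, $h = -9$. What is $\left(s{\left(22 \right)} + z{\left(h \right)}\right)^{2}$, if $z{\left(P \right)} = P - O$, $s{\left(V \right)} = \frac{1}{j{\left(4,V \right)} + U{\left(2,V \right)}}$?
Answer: $16$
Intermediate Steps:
$U{\left(T,c \right)} = 2 + T$ ($U{\left(T,c \right)} = T + 2 = 2 + T$)
$j{\left(f,l \right)} = -3$ ($j{\left(f,l \right)} = -2 - 1 = -3$)
$O = -4$ ($O = -3 - 1 = -4$)
$s{\left(V \right)} = 1$ ($s{\left(V \right)} = \frac{1}{-3 + \left(2 + 2\right)} = \frac{1}{-3 + 4} = 1^{-1} = 1$)
$z{\left(P \right)} = 4 + P$ ($z{\left(P \right)} = P - -4 = P + 4 = 4 + P$)
$\left(s{\left(22 \right)} + z{\left(h \right)}\right)^{2} = \left(1 + \left(4 - 9\right)\right)^{2} = \left(1 - 5\right)^{2} = \left(-4\right)^{2} = 16$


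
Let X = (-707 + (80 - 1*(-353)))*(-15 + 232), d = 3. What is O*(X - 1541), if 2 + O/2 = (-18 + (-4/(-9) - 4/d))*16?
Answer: 111343508/3 ≈ 3.7114e+7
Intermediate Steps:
O = -5476/9 (O = -4 + 2*((-18 + (-4/(-9) - 4/3))*16) = -4 + 2*((-18 + (-4*(-⅑) - 4*⅓))*16) = -4 + 2*((-18 + (4/9 - 4/3))*16) = -4 + 2*((-18 - 8/9)*16) = -4 + 2*(-170/9*16) = -4 + 2*(-2720/9) = -4 - 5440/9 = -5476/9 ≈ -608.44)
X = -59458 (X = (-707 + (80 + 353))*217 = (-707 + 433)*217 = -274*217 = -59458)
O*(X - 1541) = -5476*(-59458 - 1541)/9 = -5476/9*(-60999) = 111343508/3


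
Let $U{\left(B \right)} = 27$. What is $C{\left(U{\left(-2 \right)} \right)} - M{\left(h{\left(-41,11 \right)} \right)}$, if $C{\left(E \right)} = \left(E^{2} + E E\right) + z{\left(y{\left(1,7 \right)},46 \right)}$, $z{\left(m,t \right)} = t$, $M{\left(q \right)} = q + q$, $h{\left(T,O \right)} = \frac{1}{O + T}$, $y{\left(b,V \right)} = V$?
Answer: $\frac{22561}{15} \approx 1504.1$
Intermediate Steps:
$M{\left(q \right)} = 2 q$
$C{\left(E \right)} = 46 + 2 E^{2}$ ($C{\left(E \right)} = \left(E^{2} + E E\right) + 46 = \left(E^{2} + E^{2}\right) + 46 = 2 E^{2} + 46 = 46 + 2 E^{2}$)
$C{\left(U{\left(-2 \right)} \right)} - M{\left(h{\left(-41,11 \right)} \right)} = \left(46 + 2 \cdot 27^{2}\right) - \frac{2}{11 - 41} = \left(46 + 2 \cdot 729\right) - \frac{2}{-30} = \left(46 + 1458\right) - 2 \left(- \frac{1}{30}\right) = 1504 - - \frac{1}{15} = 1504 + \frac{1}{15} = \frac{22561}{15}$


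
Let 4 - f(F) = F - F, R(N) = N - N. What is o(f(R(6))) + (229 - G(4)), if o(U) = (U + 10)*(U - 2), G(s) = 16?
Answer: 241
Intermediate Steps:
R(N) = 0
f(F) = 4 (f(F) = 4 - (F - F) = 4 - 1*0 = 4 + 0 = 4)
o(U) = (-2 + U)*(10 + U) (o(U) = (10 + U)*(-2 + U) = (-2 + U)*(10 + U))
o(f(R(6))) + (229 - G(4)) = (-20 + 4**2 + 8*4) + (229 - 1*16) = (-20 + 16 + 32) + (229 - 16) = 28 + 213 = 241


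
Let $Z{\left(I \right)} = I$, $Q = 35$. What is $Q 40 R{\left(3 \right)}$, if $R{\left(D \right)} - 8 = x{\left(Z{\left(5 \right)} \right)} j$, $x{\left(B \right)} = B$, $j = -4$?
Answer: $-16800$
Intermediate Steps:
$R{\left(D \right)} = -12$ ($R{\left(D \right)} = 8 + 5 \left(-4\right) = 8 - 20 = -12$)
$Q 40 R{\left(3 \right)} = 35 \cdot 40 \left(-12\right) = 1400 \left(-12\right) = -16800$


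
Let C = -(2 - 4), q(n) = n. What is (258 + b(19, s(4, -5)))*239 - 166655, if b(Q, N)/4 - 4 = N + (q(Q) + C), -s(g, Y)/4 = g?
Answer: -96389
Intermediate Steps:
C = 2 (C = -1*(-2) = 2)
s(g, Y) = -4*g
b(Q, N) = 24 + 4*N + 4*Q (b(Q, N) = 16 + 4*(N + (Q + 2)) = 16 + 4*(N + (2 + Q)) = 16 + 4*(2 + N + Q) = 16 + (8 + 4*N + 4*Q) = 24 + 4*N + 4*Q)
(258 + b(19, s(4, -5)))*239 - 166655 = (258 + (24 + 4*(-4*4) + 4*19))*239 - 166655 = (258 + (24 + 4*(-16) + 76))*239 - 166655 = (258 + (24 - 64 + 76))*239 - 166655 = (258 + 36)*239 - 166655 = 294*239 - 166655 = 70266 - 166655 = -96389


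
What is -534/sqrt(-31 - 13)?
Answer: 267*I*sqrt(11)/11 ≈ 80.504*I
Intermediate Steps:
-534/sqrt(-31 - 13) = -534*(-I*sqrt(11)/22) = -(-267)*I*sqrt(11)/11 = 267*I*sqrt(11)/11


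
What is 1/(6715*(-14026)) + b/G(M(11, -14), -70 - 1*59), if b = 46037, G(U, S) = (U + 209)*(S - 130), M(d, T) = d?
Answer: -433597602681/536663793820 ≈ -0.80795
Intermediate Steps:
G(U, S) = (-130 + S)*(209 + U) (G(U, S) = (209 + U)*(-130 + S) = (-130 + S)*(209 + U))
1/(6715*(-14026)) + b/G(M(11, -14), -70 - 1*59) = 1/(6715*(-14026)) + 46037/(-27170 - 130*11 + 209*(-70 - 1*59) + (-70 - 1*59)*11) = (1/6715)*(-1/14026) + 46037/(-27170 - 1430 + 209*(-70 - 59) + (-70 - 59)*11) = -1/94184590 + 46037/(-27170 - 1430 + 209*(-129) - 129*11) = -1/94184590 + 46037/(-27170 - 1430 - 26961 - 1419) = -1/94184590 + 46037/(-56980) = -1/94184590 + 46037*(-1/56980) = -1/94184590 - 46037/56980 = -433597602681/536663793820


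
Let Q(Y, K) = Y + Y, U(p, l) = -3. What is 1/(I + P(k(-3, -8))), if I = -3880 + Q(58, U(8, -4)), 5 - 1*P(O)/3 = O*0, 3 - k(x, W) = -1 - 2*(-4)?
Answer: -1/3749 ≈ -0.00026674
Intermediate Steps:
k(x, W) = -4 (k(x, W) = 3 - (-1 - 2*(-4)) = 3 - (-1 + 8) = 3 - 1*7 = 3 - 7 = -4)
P(O) = 15 (P(O) = 15 - 3*O*0 = 15 - 3*0 = 15 + 0 = 15)
Q(Y, K) = 2*Y
I = -3764 (I = -3880 + 2*58 = -3880 + 116 = -3764)
1/(I + P(k(-3, -8))) = 1/(-3764 + 15) = 1/(-3749) = -1/3749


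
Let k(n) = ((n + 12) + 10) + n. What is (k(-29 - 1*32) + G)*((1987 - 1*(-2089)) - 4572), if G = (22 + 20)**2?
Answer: -825344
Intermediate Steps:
G = 1764 (G = 42**2 = 1764)
k(n) = 22 + 2*n (k(n) = ((12 + n) + 10) + n = (22 + n) + n = 22 + 2*n)
(k(-29 - 1*32) + G)*((1987 - 1*(-2089)) - 4572) = ((22 + 2*(-29 - 1*32)) + 1764)*((1987 - 1*(-2089)) - 4572) = ((22 + 2*(-29 - 32)) + 1764)*((1987 + 2089) - 4572) = ((22 + 2*(-61)) + 1764)*(4076 - 4572) = ((22 - 122) + 1764)*(-496) = (-100 + 1764)*(-496) = 1664*(-496) = -825344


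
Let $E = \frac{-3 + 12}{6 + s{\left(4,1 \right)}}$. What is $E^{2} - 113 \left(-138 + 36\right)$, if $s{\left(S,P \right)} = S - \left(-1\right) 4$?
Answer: $\frac{2259177}{196} \approx 11526.0$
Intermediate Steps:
$s{\left(S,P \right)} = 4 + S$ ($s{\left(S,P \right)} = S - -4 = S + 4 = 4 + S$)
$E = \frac{9}{14}$ ($E = \frac{-3 + 12}{6 + \left(4 + 4\right)} = \frac{9}{6 + 8} = \frac{9}{14} \approx 0.64286$)
$E^{2} - 113 \left(-138 + 36\right) = \left(\frac{9}{14}\right)^{2} - 113 \left(-138 + 36\right) = \frac{81}{196} - -11526 = \frac{81}{196} + 11526 = \frac{2259177}{196}$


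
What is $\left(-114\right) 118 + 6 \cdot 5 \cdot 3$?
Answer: $-13362$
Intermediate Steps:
$\left(-114\right) 118 + 6 \cdot 5 \cdot 3 = -13452 + 30 \cdot 3 = -13452 + 90 = -13362$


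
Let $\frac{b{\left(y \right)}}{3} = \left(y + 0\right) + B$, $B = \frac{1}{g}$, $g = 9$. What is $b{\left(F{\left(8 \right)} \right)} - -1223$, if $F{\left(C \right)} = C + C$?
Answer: $\frac{3814}{3} \approx 1271.3$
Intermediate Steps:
$B = \frac{1}{9} \approx 0.11111$
$F{\left(C \right)} = 2 C$
$b{\left(y \right)} = \frac{1}{3} + 3 y$ ($b{\left(y \right)} = 3 \left(\left(y + 0\right) + \frac{1}{9}\right) = 3 \left(y + \frac{1}{9}\right) = 3 \left(\frac{1}{9} + y\right) = \frac{1}{3} + 3 y$)
$b{\left(F{\left(8 \right)} \right)} - -1223 = \left(\frac{1}{3} + 3 \cdot 2 \cdot 8\right) - -1223 = \left(\frac{1}{3} + 3 \cdot 16\right) + 1223 = \left(\frac{1}{3} + 48\right) + 1223 = \frac{145}{3} + 1223 = \frac{3814}{3}$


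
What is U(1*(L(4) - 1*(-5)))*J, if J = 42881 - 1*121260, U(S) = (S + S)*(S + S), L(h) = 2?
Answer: -15362284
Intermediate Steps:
U(S) = 4*S**2 (U(S) = (2*S)*(2*S) = 4*S**2)
J = -78379 (J = 42881 - 121260 = -78379)
U(1*(L(4) - 1*(-5)))*J = (4*(1*(2 - 1*(-5)))**2)*(-78379) = (4*(1*(2 + 5))**2)*(-78379) = (4*(1*7)**2)*(-78379) = (4*7**2)*(-78379) = (4*49)*(-78379) = 196*(-78379) = -15362284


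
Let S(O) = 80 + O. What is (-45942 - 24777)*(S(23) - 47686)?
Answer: 3365022177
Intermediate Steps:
(-45942 - 24777)*(S(23) - 47686) = (-45942 - 24777)*((80 + 23) - 47686) = -70719*(103 - 47686) = -70719*(-47583) = 3365022177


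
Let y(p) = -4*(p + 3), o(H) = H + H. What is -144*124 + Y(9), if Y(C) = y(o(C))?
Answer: -17940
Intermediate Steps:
o(H) = 2*H
y(p) = -12 - 4*p (y(p) = -4*(3 + p) = -12 - 4*p)
Y(C) = -12 - 8*C
-144*124 + Y(9) = -144*124 + (-12 - 8*9) = -17856 + (-12 - 72) = -17856 - 84 = -17940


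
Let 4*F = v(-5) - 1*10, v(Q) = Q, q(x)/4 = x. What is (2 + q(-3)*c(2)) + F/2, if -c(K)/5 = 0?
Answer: 1/8 ≈ 0.12500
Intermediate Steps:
q(x) = 4*x
F = -15/4 (F = (-5 - 1*10)/4 = (-5 - 10)/4 = (1/4)*(-15) = -15/4 ≈ -3.7500)
c(K) = 0 (c(K) = -5*0 = 0)
(2 + q(-3)*c(2)) + F/2 = (2 + (4*(-3))*0) - 15/4/2 = (2 - 12*0) + (1/2)*(-15/4) = (2 + 0) - 15/8 = 2 - 15/8 = 1/8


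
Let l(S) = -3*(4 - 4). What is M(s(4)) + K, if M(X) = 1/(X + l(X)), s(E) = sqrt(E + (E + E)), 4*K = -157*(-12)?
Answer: 471 + sqrt(3)/6 ≈ 471.29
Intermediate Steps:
K = 471 (K = (-157*(-12))/4 = (1/4)*1884 = 471)
l(S) = 0 (l(S) = -3*0 = 0)
s(E) = sqrt(3)*sqrt(E) (s(E) = sqrt(E + 2*E) = sqrt(3*E) = sqrt(3)*sqrt(E))
M(X) = 1/X (M(X) = 1/(X + 0) = 1/X)
M(s(4)) + K = 1/(sqrt(3)*sqrt(4)) + 471 = 1/(sqrt(3)*2) + 471 = 1/(2*sqrt(3)) + 471 = sqrt(3)/6 + 471 = 471 + sqrt(3)/6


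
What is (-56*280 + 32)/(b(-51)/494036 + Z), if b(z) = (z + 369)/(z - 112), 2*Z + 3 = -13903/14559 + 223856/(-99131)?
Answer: 909318603302964520128/180525238130634439 ≈ 5037.1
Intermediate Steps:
Z = -4483541242/1443248229 (Z = -3/2 + (-13903/14559 + 223856/(-99131))/2 = -3/2 + (-13903*1/14559 + 223856*(-1/99131))/2 = -3/2 + (-13903/14559 - 223856/99131)/2 = -3/2 + (½)*(-4637337797/1443248229) = -3/2 - 4637337797/2886496458 = -4483541242/1443248229 ≈ -3.1066)
b(z) = (369 + z)/(-112 + z)
(-56*280 + 32)/(b(-51)/494036 + Z) = (-56*280 + 32)/(((369 - 51)/(-112 - 51))/494036 - 4483541242/1443248229) = (-15680 + 32)/((318/(-163))*(1/494036) - 4483541242/1443248229) = -15648/(-1/163*318*(1/494036) - 4483541242/1443248229) = -15648/(-318/163*1/494036 - 4483541242/1443248229) = -15648/(-159/40263934 - 4483541242/1443248229) = -15648/(-180525238130634439/58110851438072886) = -15648*(-58110851438072886/180525238130634439) = 909318603302964520128/180525238130634439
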